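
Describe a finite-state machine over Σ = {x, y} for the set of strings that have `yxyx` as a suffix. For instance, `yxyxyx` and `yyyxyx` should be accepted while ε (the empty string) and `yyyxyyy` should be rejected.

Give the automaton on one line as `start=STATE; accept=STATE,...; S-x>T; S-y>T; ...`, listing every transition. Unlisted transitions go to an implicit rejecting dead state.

Let each state record the length of the longest suffix of the input read so far that is also a prefix of `yxyx`. s1 means the last symbol is `y`; s2 means the last 2 symbols are `yx`; s3 means the last 3 symbols are `yxy`; s4 means the last 4 symbols are `yxyx`. Accept only at s4, where the string currently ends in `yxyx`.
5 states suffice.
        x   y  
>  s0   s0  s1 
   s1   s2  s1 
   s2   s0  s3 
   s3   s4  s1 
 * s4   s0  s3 
(> = start, * = accepting)

start=s0; accept=s4; s0-x>s0; s0-y>s1; s1-x>s2; s1-y>s1; s2-x>s0; s2-y>s3; s3-x>s4; s3-y>s1; s4-x>s0; s4-y>s3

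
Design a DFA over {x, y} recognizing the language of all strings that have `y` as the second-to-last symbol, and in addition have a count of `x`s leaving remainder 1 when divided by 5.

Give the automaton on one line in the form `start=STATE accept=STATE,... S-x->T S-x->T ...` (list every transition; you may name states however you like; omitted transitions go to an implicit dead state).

Run two small machines in parallel and take their product. One (7 states) tracks the last 2 symbols read; the other (5 states) tracks the count of `x`s modulo 5. Each combined state is a pair, one component from each; accept when both components accept. After merging equivalent states the machine shrinks.
With 9 states:
       x  y 
>  A   B  C 
   B   D  E 
   C   F  C 
   D   G  D 
   E   D  H 
 * F   D  E 
   G   I  G 
 * H   D  H 
   I   A  I 
(> = start, * = accepting)

start=A accept=F,H A-x->B A-y->C B-x->D B-y->E C-x->F C-y->C D-x->G D-y->D E-x->D E-y->H F-x->D F-y->E G-x->I G-y->G H-x->D H-y->H I-x->A I-y->I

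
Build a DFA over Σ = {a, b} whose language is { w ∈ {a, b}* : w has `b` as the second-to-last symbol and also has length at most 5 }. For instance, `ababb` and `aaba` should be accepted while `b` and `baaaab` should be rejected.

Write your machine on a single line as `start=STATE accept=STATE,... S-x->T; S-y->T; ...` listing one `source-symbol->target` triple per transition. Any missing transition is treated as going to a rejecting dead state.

Run two small machines in parallel and take their product. One (7 states) tracks the last 2 symbols read; the other (7 states) tracks the input length, saturating at 6. Each combined state is a pair, one component from each; accept when both components accept. Minimizing collapses redundant product states.
          a    b  
>  q0     q1   q2 
   q1     q3   q4 
   q2     q5   q6 
   q3     q7   q8 
   q4     q9  q10 
 * q5     q7   q8 
 * q6     q9  q10 
   q7    q11  q12 
   q8    q13  q14 
 * q9    q11  q12 
 * q10   q13  q14 
   q11   q11  q11 
   q12   q13  q13 
 * q13   q11  q11 
 * q14   q13  q13 
(> = start, * = accepting)

start=q0; accept=q5,q6,q9,q10,q13,q14; q0-a->q1; q0-b->q2; q1-a->q3; q1-b->q4; q2-a->q5; q2-b->q6; q3-a->q7; q3-b->q8; q4-a->q9; q4-b->q10; q5-a->q7; q5-b->q8; q6-a->q9; q6-b->q10; q7-a->q11; q7-b->q12; q8-a->q13; q8-b->q14; q9-a->q11; q9-b->q12; q10-a->q13; q10-b->q14; q11-a->q11; q11-b->q11; q12-a->q13; q12-b->q13; q13-a->q11; q13-b->q11; q14-a->q13; q14-b->q13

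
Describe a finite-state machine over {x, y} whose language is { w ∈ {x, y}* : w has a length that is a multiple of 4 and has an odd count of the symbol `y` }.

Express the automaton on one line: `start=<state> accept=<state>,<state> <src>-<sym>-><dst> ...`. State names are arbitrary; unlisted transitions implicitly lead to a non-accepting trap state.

start=S0 accept=S7 S0-x->S1 S0-y->S2 S1-x->S3 S1-y->S4 S2-x->S4 S2-y->S3 S3-x->S5 S3-y->S6 S4-x->S6 S4-y->S5 S5-x->S0 S5-y->S7 S6-x->S7 S6-y->S0 S7-x->S2 S7-y->S1

Build one automaton per condition and run them in lockstep. The first has 4 states tracking the input length modulo 4; the second has 2 states tracking the count of `y`s modulo 2. A product state is a pair (one from each), accepting exactly when both do.
8 states suffice.
        x   y  
>  S0   S1  S2 
   S1   S3  S4 
   S2   S4  S3 
   S3   S5  S6 
   S4   S6  S5 
   S5   S0  S7 
   S6   S7  S0 
 * S7   S2  S1 
(> = start, * = accepting)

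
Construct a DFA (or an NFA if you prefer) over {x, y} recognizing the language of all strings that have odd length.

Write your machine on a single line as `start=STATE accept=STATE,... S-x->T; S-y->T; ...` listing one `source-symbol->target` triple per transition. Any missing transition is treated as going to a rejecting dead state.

start=q0; accept=q1; q0-x->q1; q0-y->q1; q1-x->q0; q1-y->q0

Only the length mod 2 matters, so use a 2-cycle: from any state, every input symbol moves to the next state, wrapping q1 back to q0. Mark q1 accepting.
A 2-state machine:
        x   y  
>  q0   q1  q1 
 * q1   q0  q0 
(> = start, * = accepting)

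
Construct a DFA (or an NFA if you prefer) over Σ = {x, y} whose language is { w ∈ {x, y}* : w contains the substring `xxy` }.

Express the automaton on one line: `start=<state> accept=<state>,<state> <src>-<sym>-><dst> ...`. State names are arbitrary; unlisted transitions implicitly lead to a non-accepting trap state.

start=q0 accept=q3 q0-x->q1 q0-y->q0 q1-x->q2 q1-y->q0 q2-x->q2 q2-y->q3 q3-x->q3 q3-y->q3

Track how much of `xxy` has been matched so far: state q0 is no progress, q3 is the absorbing accept state reached once `xxy` has occurred. Intermediate states record partial matches; on a mismatch, fall back to the longest reusable overlap.
With 4 states:
        x   y  
>  q0   q1  q0 
   q1   q2  q0 
   q2   q2  q3 
 * q3   q3  q3 
(> = start, * = accepting)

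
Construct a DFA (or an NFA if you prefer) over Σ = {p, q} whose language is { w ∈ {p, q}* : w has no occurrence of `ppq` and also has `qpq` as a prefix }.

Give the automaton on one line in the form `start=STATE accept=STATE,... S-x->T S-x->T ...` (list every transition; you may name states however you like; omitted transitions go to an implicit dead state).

Handle the two conditions separately and then intersect. One (4 states) tracks partial matches of the forbidden pattern `ppq`; the other (5 states) tracks whether the input so far still matches the prefix `qpq`. Each combined state is a pair, one component from each; accept when both components accept. After merging equivalent states the machine shrinks.
7 states suffice.
        p   q  
>  S0   S1  S2 
   S1   S1  S1 
   S2   S3  S1 
   S3   S1  S4 
 * S4   S5  S4 
 * S5   S6  S4 
 * S6   S6  S1 
(> = start, * = accepting)

start=S0 accept=S4,S5,S6 S0-p->S1 S0-q->S2 S1-p->S1 S1-q->S1 S2-p->S3 S2-q->S1 S3-p->S1 S3-q->S4 S4-p->S5 S4-q->S4 S5-p->S6 S5-q->S4 S6-p->S6 S6-q->S1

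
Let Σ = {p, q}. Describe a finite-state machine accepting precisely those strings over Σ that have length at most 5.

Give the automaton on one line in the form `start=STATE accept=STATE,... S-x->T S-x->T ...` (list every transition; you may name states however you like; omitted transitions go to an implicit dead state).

Count input length up to 6: every symbol moves from s0 toward s6, which means 'more than 5' and absorbs. Accept from {s0, s1, s2, s3, s4, s5}.
With 7 states:
        p   q  
>* s0   s1  s1 
 * s1   s2  s2 
 * s2   s3  s3 
 * s3   s4  s4 
 * s4   s5  s5 
 * s5   s6  s6 
   s6   s6  s6 
(> = start, * = accepting)

start=s0 accept=s0,s1,s2,s3,s4,s5 s0-p->s1 s0-q->s1 s1-p->s2 s1-q->s2 s2-p->s3 s2-q->s3 s3-p->s4 s3-q->s4 s4-p->s5 s4-q->s5 s5-p->s6 s5-q->s6 s6-p->s6 s6-q->s6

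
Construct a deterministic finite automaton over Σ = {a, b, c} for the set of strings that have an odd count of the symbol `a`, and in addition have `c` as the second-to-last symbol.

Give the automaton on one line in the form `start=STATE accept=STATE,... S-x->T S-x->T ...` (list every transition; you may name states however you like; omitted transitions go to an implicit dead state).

start=S0 accept=S4,S5 S0-a->S1 S0-b->S0 S0-c->S2 S1-a->S0 S1-b->S1 S1-c->S3 S2-a->S4 S2-b->S0 S2-c->S2 S3-a->S0 S3-b->S4 S3-c->S5 S4-a->S0 S4-b->S1 S4-c->S3 S5-a->S0 S5-b->S4 S5-c->S5

Handle the two conditions separately and then intersect. One (2 states) tracks the count of `a`s modulo 2; the other (13 states) tracks the last 2 symbols read. Each combined state is a pair, one component from each; accept when both components accept. Equivalent product states are then merged.
        a   b   c  
>  S0   S1  S0  S2 
   S1   S0  S1  S3 
   S2   S4  S0  S2 
   S3   S0  S4  S5 
 * S4   S0  S1  S3 
 * S5   S0  S4  S5 
(> = start, * = accepting)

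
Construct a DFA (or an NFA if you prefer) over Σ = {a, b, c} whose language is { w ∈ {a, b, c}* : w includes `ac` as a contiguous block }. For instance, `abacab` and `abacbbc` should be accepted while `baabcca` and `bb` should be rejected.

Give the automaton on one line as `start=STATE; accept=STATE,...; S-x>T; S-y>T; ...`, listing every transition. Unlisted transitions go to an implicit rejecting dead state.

Track how much of `ac` has been matched so far: state q0 is no progress, q2 is the absorbing accept state reached once `ac` has occurred. Intermediate states record partial matches; on a mismatch, fall back to the longest reusable overlap.
        a   b   c  
>  q0   q1  q0  q0 
   q1   q1  q0  q2 
 * q2   q2  q2  q2 
(> = start, * = accepting)

start=q0; accept=q2; q0-a>q1; q0-b>q0; q0-c>q0; q1-a>q1; q1-b>q0; q1-c>q2; q2-a>q2; q2-b>q2; q2-c>q2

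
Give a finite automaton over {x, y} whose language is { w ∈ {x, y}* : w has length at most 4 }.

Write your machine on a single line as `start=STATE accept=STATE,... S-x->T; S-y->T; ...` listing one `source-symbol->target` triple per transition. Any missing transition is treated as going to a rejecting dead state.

Count input length up to 5: every symbol moves from S0 toward S5, which means 'more than 4' and absorbs. Accept from {S0, S1, S2, S3, S4}.
6 states suffice.
        x   y  
>* S0   S1  S1 
 * S1   S2  S2 
 * S2   S3  S3 
 * S3   S4  S4 
 * S4   S5  S5 
   S5   S5  S5 
(> = start, * = accepting)

start=S0; accept=S0,S1,S2,S3,S4; S0-x->S1; S0-y->S1; S1-x->S2; S1-y->S2; S2-x->S3; S2-y->S3; S3-x->S4; S3-y->S4; S4-x->S5; S4-y->S5; S5-x->S5; S5-y->S5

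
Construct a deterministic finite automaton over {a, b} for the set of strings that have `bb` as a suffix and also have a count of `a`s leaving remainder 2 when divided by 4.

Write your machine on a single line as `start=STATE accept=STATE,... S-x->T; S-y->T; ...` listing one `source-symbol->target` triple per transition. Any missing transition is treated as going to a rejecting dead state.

Build one automaton per condition and run them in lockstep. The first has 3 states tracking how much of the suffix `bb` has currently been matched; the second has 4 states tracking the count of `a`s modulo 4. A product state is a pair (one from each), accepting exactly when both do. After merging equivalent states the machine shrinks.
A 6-state machine:
        a   b  
>  q0   q1  q0 
   q1   q2  q1 
   q2   q3  q4 
   q3   q0  q3 
   q4   q3  q5 
 * q5   q3  q5 
(> = start, * = accepting)

start=q0; accept=q5; q0-a->q1; q0-b->q0; q1-a->q2; q1-b->q1; q2-a->q3; q2-b->q4; q3-a->q0; q3-b->q3; q4-a->q3; q4-b->q5; q5-a->q3; q5-b->q5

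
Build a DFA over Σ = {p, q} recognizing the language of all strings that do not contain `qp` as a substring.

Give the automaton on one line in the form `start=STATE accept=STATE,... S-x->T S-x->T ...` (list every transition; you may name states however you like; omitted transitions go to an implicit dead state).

start=S0 accept=S0,S1 S0-p->S0 S0-q->S1 S1-p->S2 S1-q->S1 S2-p->S2 S2-q->S2

This is the complement of 'contains `qp`'. Use the same substring-matching states — S0 through S2 holding how much of `qp` has just been matched — but flip the accepting set: everything except the trap S2 accepts.
With 3 states:
        p   q  
>* S0   S0  S1 
 * S1   S2  S1 
   S2   S2  S2 
(> = start, * = accepting)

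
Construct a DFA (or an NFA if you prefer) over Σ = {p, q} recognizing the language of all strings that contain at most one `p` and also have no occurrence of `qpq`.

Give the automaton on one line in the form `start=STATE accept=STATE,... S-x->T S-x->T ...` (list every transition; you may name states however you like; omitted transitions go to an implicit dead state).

Handle the two conditions separately and then intersect. The first has 3 states tracking the count of `p`s, saturating at 2; the second has 4 states tracking partial matches of the forbidden pattern `qpq`. A product state is a pair (one from each), accepting exactly when both do. Equivalent product states are then merged.
With 5 states:
       p  q 
>* A   B  C 
 * B   D  B 
 * C   E  C 
   D   D  D 
 * E   D  D 
(> = start, * = accepting)

start=A accept=A,B,C,E A-p->B A-q->C B-p->D B-q->B C-p->E C-q->C D-p->D D-q->D E-p->D E-q->D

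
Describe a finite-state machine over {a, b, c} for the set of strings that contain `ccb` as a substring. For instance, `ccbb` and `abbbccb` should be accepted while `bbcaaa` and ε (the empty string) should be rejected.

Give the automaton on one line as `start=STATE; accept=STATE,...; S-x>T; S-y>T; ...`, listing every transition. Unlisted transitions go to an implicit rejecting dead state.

Track how much of `ccb` has been matched so far: state s0 is no progress, s3 is the absorbing accept state reached once `ccb` has occurred. Intermediate states record partial matches; on a mismatch, fall back to the longest reusable overlap.
        a   b   c  
>  s0   s0  s0  s1 
   s1   s0  s0  s2 
   s2   s0  s3  s2 
 * s3   s3  s3  s3 
(> = start, * = accepting)

start=s0; accept=s3; s0-a>s0; s0-b>s0; s0-c>s1; s1-a>s0; s1-b>s0; s1-c>s2; s2-a>s0; s2-b>s3; s2-c>s2; s3-a>s3; s3-b>s3; s3-c>s3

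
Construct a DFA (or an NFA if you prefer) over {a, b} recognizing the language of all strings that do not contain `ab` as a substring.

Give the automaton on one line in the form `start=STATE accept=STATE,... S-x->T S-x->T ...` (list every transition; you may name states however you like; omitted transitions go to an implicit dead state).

start=q0 accept=q0,q1 q0-a->q1 q0-b->q0 q1-a->q1 q1-b->q2 q2-a->q2 q2-b->q2

This is the complement of 'contains `ab`'. Use the same substring-matching states — q0 through q2 holding how much of `ab` has just been matched — but flip the accepting set: everything except the trap q2 accepts.
With 3 states:
        a   b  
>* q0   q1  q0 
 * q1   q1  q2 
   q2   q2  q2 
(> = start, * = accepting)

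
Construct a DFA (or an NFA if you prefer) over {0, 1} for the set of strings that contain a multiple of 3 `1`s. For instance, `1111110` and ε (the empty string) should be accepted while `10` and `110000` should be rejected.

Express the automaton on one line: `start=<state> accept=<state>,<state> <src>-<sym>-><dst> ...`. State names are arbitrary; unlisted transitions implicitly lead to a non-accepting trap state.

Keep the running count of `1`s modulo 3: each `1` advances along the cycle A → B → C → A while other symbols loop. Accept at A.
With 3 states:
       0  1 
>* A   A  B 
   B   B  C 
   C   C  A 
(> = start, * = accepting)

start=A accept=A A-0->A A-1->B B-0->B B-1->C C-0->C C-1->A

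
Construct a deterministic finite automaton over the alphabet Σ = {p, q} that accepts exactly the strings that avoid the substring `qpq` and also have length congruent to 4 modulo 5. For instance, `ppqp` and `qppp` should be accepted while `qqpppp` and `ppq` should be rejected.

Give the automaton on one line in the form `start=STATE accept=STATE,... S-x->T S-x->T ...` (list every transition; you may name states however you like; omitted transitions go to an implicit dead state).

Run two small machines in parallel and take their product. The first has 4 states tracking partial matches of the forbidden pattern `qpq`; the second has 5 states tracking the input length modulo 5. A product state is a pair (one from each), accepting exactly when both do.
20 states suffice.
       p  q 
>  A   B  C 
   B   D  E 
   C   F  E 
   D   G  H 
   E   I  H 
   F   G  J 
   G   K  L 
   H   M  L 
   I   K  N 
   J   N  N 
 * K   A  O 
 * L   P  O 
 * M   A  Q 
   N   Q  Q 
   O   R  C 
   P   B  S 
   Q   S  S 
   R   D  T 
   S   T  T 
   T   J  J 
(> = start, * = accepting)

start=A accept=K,L,M A-p->B A-q->C B-p->D B-q->E C-p->F C-q->E D-p->G D-q->H E-p->I E-q->H F-p->G F-q->J G-p->K G-q->L H-p->M H-q->L I-p->K I-q->N J-p->N J-q->N K-p->A K-q->O L-p->P L-q->O M-p->A M-q->Q N-p->Q N-q->Q O-p->R O-q->C P-p->B P-q->S Q-p->S Q-q->S R-p->D R-q->T S-p->T S-q->T T-p->J T-q->J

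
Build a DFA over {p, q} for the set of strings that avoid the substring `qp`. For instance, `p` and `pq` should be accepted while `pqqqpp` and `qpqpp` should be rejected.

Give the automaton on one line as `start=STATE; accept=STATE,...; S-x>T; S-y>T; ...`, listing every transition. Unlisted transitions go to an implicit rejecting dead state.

start=A; accept=A,B; A-p>A; A-q>B; B-p>C; B-q>B; C-p>C; C-q>C

This is the complement of 'contains `qp`'. Use the same substring-matching states — A through C holding how much of `qp` has just been matched — but flip the accepting set: everything except the trap C accepts.
A 3-state machine:
       p  q 
>* A   A  B 
 * B   C  B 
   C   C  C 
(> = start, * = accepting)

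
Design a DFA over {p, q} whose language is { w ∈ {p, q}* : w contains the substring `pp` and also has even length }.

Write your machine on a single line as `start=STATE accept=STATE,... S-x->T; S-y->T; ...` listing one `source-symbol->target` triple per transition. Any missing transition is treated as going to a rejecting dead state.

Build one automaton per condition and run them in lockstep. The first has 3 states tracking whether and how much of `pp` has been seen; the second has 2 states tracking the input length modulo 2. A product state is a pair (one from each), accepting exactly when both do.
       p  q 
>  A   B  C 
   B   D  A 
   C   E  A 
 * D   F  F 
   E   F  C 
   F   D  D 
(> = start, * = accepting)

start=A; accept=D; A-p->B; A-q->C; B-p->D; B-q->A; C-p->E; C-q->A; D-p->F; D-q->F; E-p->F; E-q->C; F-p->D; F-q->D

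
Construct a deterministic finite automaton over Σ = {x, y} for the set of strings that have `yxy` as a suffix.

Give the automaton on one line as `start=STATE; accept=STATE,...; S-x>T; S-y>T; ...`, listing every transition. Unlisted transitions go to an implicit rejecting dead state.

Remember how much of `yxy` the current input suffix matches. State S0 means no match yet; S1 means the last symbol is `y`; S2 means the last 2 symbols are `yx`; S3 means the last 3 symbols are `yxy`. Only S3 accepts. On a mismatch, fall back to the longest proper suffix that is still a prefix of `yxy`.
A 4-state machine:
        x   y  
>  S0   S0  S1 
   S1   S2  S1 
   S2   S0  S3 
 * S3   S2  S1 
(> = start, * = accepting)

start=S0; accept=S3; S0-x>S0; S0-y>S1; S1-x>S2; S1-y>S1; S2-x>S0; S2-y>S3; S3-x>S2; S3-y>S1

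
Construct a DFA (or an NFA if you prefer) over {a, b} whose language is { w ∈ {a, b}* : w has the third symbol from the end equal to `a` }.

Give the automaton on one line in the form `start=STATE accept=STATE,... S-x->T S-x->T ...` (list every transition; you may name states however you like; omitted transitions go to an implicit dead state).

start=q0 accept=q7,q8,q9,q10 q0-a->q1 q0-b->q2 q1-a->q3 q1-b->q4 q2-a->q5 q2-b->q6 q3-a->q7 q3-b->q8 q4-a->q9 q4-b->q10 q5-a->q11 q5-b->q12 q6-a->q13 q6-b->q14 q7-a->q7 q7-b->q8 q8-a->q9 q8-b->q10 q9-a->q11 q9-b->q12 q10-a->q13 q10-b->q14 q11-a->q7 q11-b->q8 q12-a->q9 q12-b->q10 q13-a->q11 q13-b->q12 q14-a->q13 q14-b->q14

Because acceptance depends on a position counted from the end, the machine has to buffer the most recent 3 symbols. Make each state the string of the last up-to-3 symbols read; on input `x` shift the window left and append `x`. Accept when the buffered window has length 3 and begins with `a`.
With 15 states:
          a    b  
>  q0     q1   q2 
   q1     q3   q4 
   q2     q5   q6 
   q3     q7   q8 
   q4     q9  q10 
   q5    q11  q12 
   q6    q13  q14 
 * q7     q7   q8 
 * q8     q9  q10 
 * q9    q11  q12 
 * q10   q13  q14 
   q11    q7   q8 
   q12    q9  q10 
   q13   q11  q12 
   q14   q13  q14 
(> = start, * = accepting)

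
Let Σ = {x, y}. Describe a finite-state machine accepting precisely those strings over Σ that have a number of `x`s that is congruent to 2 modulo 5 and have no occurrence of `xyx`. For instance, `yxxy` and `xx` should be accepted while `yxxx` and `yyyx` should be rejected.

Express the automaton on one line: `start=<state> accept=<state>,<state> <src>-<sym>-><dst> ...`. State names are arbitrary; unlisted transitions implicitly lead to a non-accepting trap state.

start=A accept=C,F,L A-x->B A-y->A B-x->C B-y->D C-x->E C-y->F D-x->G D-y->H E-x->I E-y->J F-x->K F-y->L G-x->K G-y->G H-x->C H-y->H I-x->M I-y->N J-x->O J-y->P K-x->O K-y->K L-x->E L-y->L M-x->B M-y->Q N-x->R N-y->S O-x->R O-y->O P-x->I P-y->P Q-x->T Q-y->A R-x->T R-y->R S-x->M S-y->S T-x->G T-y->T

Build one automaton per condition and run them in lockstep. The first has 5 states tracking the count of `x`s modulo 5; the second has 4 states tracking partial matches of the forbidden pattern `xyx`. A product state is a pair (one from each), accepting exactly when both do.
With 20 states:
       x  y 
>  A   B  A 
   B   C  D 
 * C   E  F 
   D   G  H 
   E   I  J 
 * F   K  L 
   G   K  G 
   H   C  H 
   I   M  N 
   J   O  P 
   K   O  K 
 * L   E  L 
   M   B  Q 
   N   R  S 
   O   R  O 
   P   I  P 
   Q   T  A 
   R   T  R 
   S   M  S 
   T   G  T 
(> = start, * = accepting)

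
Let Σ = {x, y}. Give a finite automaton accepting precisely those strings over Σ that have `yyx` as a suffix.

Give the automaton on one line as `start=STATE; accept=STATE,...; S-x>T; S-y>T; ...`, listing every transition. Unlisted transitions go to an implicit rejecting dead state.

Remember how much of `yyx` the current input suffix matches. State q0 means no match yet; q1 means the last symbol is `y`; q2 means the last 2 symbols are `yy`; q3 means the last 3 symbols are `yyx`. Only q3 accepts. On a mismatch, fall back to the longest proper suffix that is still a prefix of `yyx`.
4 states suffice.
        x   y  
>  q0   q0  q1 
   q1   q0  q2 
   q2   q3  q2 
 * q3   q0  q1 
(> = start, * = accepting)

start=q0; accept=q3; q0-x>q0; q0-y>q1; q1-x>q0; q1-y>q2; q2-x>q3; q2-y>q2; q3-x>q0; q3-y>q1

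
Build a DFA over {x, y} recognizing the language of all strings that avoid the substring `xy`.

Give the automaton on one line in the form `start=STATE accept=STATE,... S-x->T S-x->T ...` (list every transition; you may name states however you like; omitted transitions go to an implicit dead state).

Track partial matches of the forbidden pattern `xy`. State q2 is a dead state reached once `xy` has occurred; every other state accepts. q0 means no part of `xy` is currently matched.
A 3-state machine:
        x   y  
>* q0   q1  q0 
 * q1   q1  q2 
   q2   q2  q2 
(> = start, * = accepting)

start=q0 accept=q0,q1 q0-x->q1 q0-y->q0 q1-x->q1 q1-y->q2 q2-x->q2 q2-y->q2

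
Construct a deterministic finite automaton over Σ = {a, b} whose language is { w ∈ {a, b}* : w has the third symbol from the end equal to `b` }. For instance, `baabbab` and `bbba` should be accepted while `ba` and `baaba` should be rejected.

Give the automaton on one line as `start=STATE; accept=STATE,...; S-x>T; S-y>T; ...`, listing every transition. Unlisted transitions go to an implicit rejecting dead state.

Because acceptance depends on a position counted from the end, the machine has to buffer the most recent 3 symbols. Make each state the string of the last up-to-3 symbols read; on input `x` shift the window left and append `x`. Accept when the buffered window has length 3 and begins with `b`.
15 states suffice.
          a    b  
>  s0     s1   s2 
   s1     s3   s4 
   s2     s5   s6 
   s3     s7   s8 
   s4     s9  s10 
   s5    s11  s12 
   s6    s13  s14 
   s7     s7   s8 
   s8     s9  s10 
   s9    s11  s12 
   s10   s13  s14 
 * s11    s7   s8 
 * s12    s9  s10 
 * s13   s11  s12 
 * s14   s13  s14 
(> = start, * = accepting)

start=s0; accept=s11,s12,s13,s14; s0-a>s1; s0-b>s2; s1-a>s3; s1-b>s4; s2-a>s5; s2-b>s6; s3-a>s7; s3-b>s8; s4-a>s9; s4-b>s10; s5-a>s11; s5-b>s12; s6-a>s13; s6-b>s14; s7-a>s7; s7-b>s8; s8-a>s9; s8-b>s10; s9-a>s11; s9-b>s12; s10-a>s13; s10-b>s14; s11-a>s7; s11-b>s8; s12-a>s9; s12-b>s10; s13-a>s11; s13-b>s12; s14-a>s13; s14-b>s14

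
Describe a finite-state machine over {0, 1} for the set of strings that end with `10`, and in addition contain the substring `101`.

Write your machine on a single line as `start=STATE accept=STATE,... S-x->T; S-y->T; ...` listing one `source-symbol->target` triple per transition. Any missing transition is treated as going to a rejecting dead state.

Run two small machines in parallel and take their product. The first has 3 states tracking how much of the suffix `10` has currently been matched; the second has 4 states tracking whether and how much of `101` has been seen. A product state is a pair (one from each), accepting exactly when both do.
With 6 states:
        0   1  
>  s0   s0  s1 
   s1   s2  s1 
   s2   s0  s3 
   s3   s4  s3 
 * s4   s5  s3 
   s5   s5  s3 
(> = start, * = accepting)

start=s0; accept=s4; s0-0->s0; s0-1->s1; s1-0->s2; s1-1->s1; s2-0->s0; s2-1->s3; s3-0->s4; s3-1->s3; s4-0->s5; s4-1->s3; s5-0->s5; s5-1->s3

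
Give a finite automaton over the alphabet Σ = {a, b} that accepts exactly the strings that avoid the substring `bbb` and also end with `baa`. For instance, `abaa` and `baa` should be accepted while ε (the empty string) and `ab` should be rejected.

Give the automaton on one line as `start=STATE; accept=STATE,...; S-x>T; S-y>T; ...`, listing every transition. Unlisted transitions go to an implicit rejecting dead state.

start=S0; accept=S4; S0-a>S0; S0-b>S1; S1-a>S2; S1-b>S3; S2-a>S4; S2-b>S1; S3-a>S2; S3-b>S5; S4-a>S0; S4-b>S1; S5-a>S5; S5-b>S5

Build one automaton per condition and run them in lockstep. The first has 4 states tracking partial matches of the forbidden pattern `bbb`; the second has 4 states tracking how much of the suffix `baa` has currently been matched. A product state is a pair (one from each), accepting exactly when both do. After merging equivalent states the machine shrinks.
With 6 states:
        a   b  
>  S0   S0  S1 
   S1   S2  S3 
   S2   S4  S1 
   S3   S2  S5 
 * S4   S0  S1 
   S5   S5  S5 
(> = start, * = accepting)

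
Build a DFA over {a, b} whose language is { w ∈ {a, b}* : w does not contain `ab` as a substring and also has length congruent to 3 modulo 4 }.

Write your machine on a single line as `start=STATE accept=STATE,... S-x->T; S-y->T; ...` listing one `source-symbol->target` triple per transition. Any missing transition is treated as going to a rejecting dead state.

start=S0; accept=S6,S8; S0-a->S1; S0-b->S2; S1-a->S3; S1-b->S4; S2-a->S3; S2-b->S5; S3-a->S6; S3-b->S7; S4-a->S7; S4-b->S7; S5-a->S6; S5-b->S8; S6-a->S9; S6-b->S10; S7-a->S10; S7-b->S10; S8-a->S9; S8-b->S0; S9-a->S1; S9-b->S11; S10-a->S11; S10-b->S11; S11-a->S4; S11-b->S4

Run two small machines in parallel and take their product. The first has 3 states tracking partial matches of the forbidden pattern `ab`; the second has 4 states tracking the input length modulo 4. A product state is a pair (one from each), accepting exactly when both do.
          a    b  
>  S0     S1   S2 
   S1     S3   S4 
   S2     S3   S5 
   S3     S6   S7 
   S4     S7   S7 
   S5     S6   S8 
 * S6     S9  S10 
   S7    S10  S10 
 * S8     S9   S0 
   S9     S1  S11 
   S10   S11  S11 
   S11    S4   S4 
(> = start, * = accepting)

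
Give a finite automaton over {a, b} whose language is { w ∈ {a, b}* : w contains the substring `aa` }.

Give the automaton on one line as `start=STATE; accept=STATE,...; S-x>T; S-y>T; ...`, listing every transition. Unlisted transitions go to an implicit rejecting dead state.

States s0..s1 record the length of the longest prefix of `aa` that matches the current input suffix. Reaching s2 means `aa` has been seen, and we stay there forever. Accept from s2.
A 3-state machine:
        a   b  
>  s0   s1  s0 
   s1   s2  s0 
 * s2   s2  s2 
(> = start, * = accepting)

start=s0; accept=s2; s0-a>s1; s0-b>s0; s1-a>s2; s1-b>s0; s2-a>s2; s2-b>s2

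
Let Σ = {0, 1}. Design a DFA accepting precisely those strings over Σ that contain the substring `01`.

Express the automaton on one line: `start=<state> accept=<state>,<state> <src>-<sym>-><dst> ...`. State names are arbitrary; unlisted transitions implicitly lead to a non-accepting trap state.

start=A accept=C A-0->B A-1->A B-0->B B-1->C C-0->C C-1->C

Track how much of `01` has been matched so far: state A is no progress, C is the absorbing accept state reached once `01` has occurred. Intermediate states record partial matches; on a mismatch, fall back to the longest reusable overlap.
3 states suffice.
       0  1 
>  A   B  A 
   B   B  C 
 * C   C  C 
(> = start, * = accepting)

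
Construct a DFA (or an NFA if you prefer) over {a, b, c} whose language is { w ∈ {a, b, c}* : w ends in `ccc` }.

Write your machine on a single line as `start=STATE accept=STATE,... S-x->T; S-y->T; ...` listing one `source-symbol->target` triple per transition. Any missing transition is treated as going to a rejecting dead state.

Let each state record the length of the longest suffix of the input read so far that is also a prefix of `ccc`. s1 means the last symbol is `c`; s2 means the last 2 symbols are `cc`; s3 means the last 3 symbols are `ccc`. Accept only at s3, where the string currently ends in `ccc`.
4 states suffice.
        a   b   c  
>  s0   s0  s0  s1 
   s1   s0  s0  s2 
   s2   s0  s0  s3 
 * s3   s0  s0  s3 
(> = start, * = accepting)

start=s0; accept=s3; s0-a->s0; s0-b->s0; s0-c->s1; s1-a->s0; s1-b->s0; s1-c->s2; s2-a->s0; s2-b->s0; s2-c->s3; s3-a->s0; s3-b->s0; s3-c->s3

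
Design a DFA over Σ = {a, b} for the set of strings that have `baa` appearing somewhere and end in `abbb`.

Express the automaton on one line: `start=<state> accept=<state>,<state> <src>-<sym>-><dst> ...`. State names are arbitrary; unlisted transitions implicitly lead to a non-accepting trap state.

Handle the two conditions separately and then intersect. One (4 states) tracks whether and how much of `baa` has been seen; the other (5 states) tracks how much of the suffix `abbb` has currently been matched. Each combined state is a pair, one component from each; accept when both components accept.
12 states suffice.
          a    b  
>  q0     q1   q2 
   q1     q1   q3 
   q2     q4   q2 
   q3     q4   q5 
   q4     q6   q3 
   q5     q4   q7 
   q6     q6   q8 
   q7     q4   q2 
   q8     q6   q9 
   q9     q6  q10 
 * q10    q6  q11 
   q11    q6  q11 
(> = start, * = accepting)

start=q0 accept=q10 q0-a->q1 q0-b->q2 q1-a->q1 q1-b->q3 q2-a->q4 q2-b->q2 q3-a->q4 q3-b->q5 q4-a->q6 q4-b->q3 q5-a->q4 q5-b->q7 q6-a->q6 q6-b->q8 q7-a->q4 q7-b->q2 q8-a->q6 q8-b->q9 q9-a->q6 q9-b->q10 q10-a->q6 q10-b->q11 q11-a->q6 q11-b->q11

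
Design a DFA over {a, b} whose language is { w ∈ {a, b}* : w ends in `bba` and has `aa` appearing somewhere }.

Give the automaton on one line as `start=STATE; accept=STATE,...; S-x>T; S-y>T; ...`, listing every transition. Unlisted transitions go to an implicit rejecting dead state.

Run two small machines in parallel and take their product. The first has 4 states tracking how much of the suffix `bba` has currently been matched; the second has 3 states tracking whether and how much of `aa` has been seen. A product state is a pair (one from each), accepting exactly when both do. Minimizing collapses redundant product states.
A 6-state machine:
        a   b  
>  q0   q1  q0 
   q1   q2  q0 
   q2   q2  q3 
   q3   q2  q4 
   q4   q5  q4 
 * q5   q2  q3 
(> = start, * = accepting)

start=q0; accept=q5; q0-a>q1; q0-b>q0; q1-a>q2; q1-b>q0; q2-a>q2; q2-b>q3; q3-a>q2; q3-b>q4; q4-a>q5; q4-b>q4; q5-a>q2; q5-b>q3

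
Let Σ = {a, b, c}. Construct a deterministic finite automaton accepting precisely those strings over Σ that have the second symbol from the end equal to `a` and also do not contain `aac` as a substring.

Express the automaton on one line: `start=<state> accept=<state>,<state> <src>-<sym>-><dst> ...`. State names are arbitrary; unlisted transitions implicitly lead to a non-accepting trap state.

Build one automaton per condition and run them in lockstep. The first has 13 states tracking the last 2 symbols read; the second has 4 states tracking partial matches of the forbidden pattern `aac`. A product state is a pair (one from each), accepting exactly when both do. Minimizing collapses redundant product states.
A 5-state machine:
        a   b   c  
>  S0   S1  S0  S0 
   S1   S2  S3  S3 
 * S2   S2  S3  S4 
 * S3   S1  S0  S0 
   S4   S4  S4  S4 
(> = start, * = accepting)

start=S0 accept=S2,S3 S0-a->S1 S0-b->S0 S0-c->S0 S1-a->S2 S1-b->S3 S1-c->S3 S2-a->S2 S2-b->S3 S2-c->S4 S3-a->S1 S3-b->S0 S3-c->S0 S4-a->S4 S4-b->S4 S4-c->S4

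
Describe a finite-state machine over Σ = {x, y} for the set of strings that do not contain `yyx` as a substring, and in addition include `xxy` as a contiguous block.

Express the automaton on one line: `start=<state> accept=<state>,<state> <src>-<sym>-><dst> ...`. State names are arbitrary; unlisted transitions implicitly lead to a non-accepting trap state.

Handle the two conditions separately and then intersect. The first has 4 states tracking partial matches of the forbidden pattern `yyx`; the second has 4 states tracking whether and how much of `xxy` has been seen. A product state is a pair (one from each), accepting exactly when both do. After merging equivalent states the machine shrinks.
8 states suffice.
        x   y  
>  s0   s1  s2 
   s1   s3  s2 
   s2   s1  s4 
   s3   s3  s5 
   s4   s4  s4 
 * s5   s6  s7 
 * s6   s6  s5 
 * s7   s4  s7 
(> = start, * = accepting)

start=s0 accept=s5,s6,s7 s0-x->s1 s0-y->s2 s1-x->s3 s1-y->s2 s2-x->s1 s2-y->s4 s3-x->s3 s3-y->s5 s4-x->s4 s4-y->s4 s5-x->s6 s5-y->s7 s6-x->s6 s6-y->s5 s7-x->s4 s7-y->s7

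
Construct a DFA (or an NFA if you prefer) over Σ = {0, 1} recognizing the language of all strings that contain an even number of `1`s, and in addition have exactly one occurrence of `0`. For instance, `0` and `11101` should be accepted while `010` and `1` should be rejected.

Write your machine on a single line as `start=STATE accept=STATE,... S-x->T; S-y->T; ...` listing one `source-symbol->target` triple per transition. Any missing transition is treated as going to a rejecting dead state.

start=A; accept=B; A-0->B; A-1->C; B-0->D; B-1->E; C-0->E; C-1->A; D-0->D; D-1->F; E-0->F; E-1->B; F-0->F; F-1->D

Handle the two conditions separately and then intersect. One (2 states) tracks the count of `1`s modulo 2; the other (3 states) tracks the count of `0`s, saturating at 2. Each combined state is a pair, one component from each; accept when both components accept.
6 states suffice.
       0  1 
>  A   B  C 
 * B   D  E 
   C   E  A 
   D   D  F 
   E   F  B 
   F   F  D 
(> = start, * = accepting)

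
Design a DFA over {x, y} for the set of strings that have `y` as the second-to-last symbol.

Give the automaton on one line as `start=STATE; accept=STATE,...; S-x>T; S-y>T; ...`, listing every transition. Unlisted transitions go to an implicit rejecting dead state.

A DFA must remember the last 2 symbols (since which symbol is second-to-last isn't known until the input ends). Use one state per possible window of the last ≤2 symbols; accept from those whose window starts with `y`.
7 states suffice.
        x   y  
>  S0   S1  S2 
   S1   S3  S4 
   S2   S5  S6 
   S3   S3  S4 
   S4   S5  S6 
 * S5   S3  S4 
 * S6   S5  S6 
(> = start, * = accepting)

start=S0; accept=S5,S6; S0-x>S1; S0-y>S2; S1-x>S3; S1-y>S4; S2-x>S5; S2-y>S6; S3-x>S3; S3-y>S4; S4-x>S5; S4-y>S6; S5-x>S3; S5-y>S4; S6-x>S5; S6-y>S6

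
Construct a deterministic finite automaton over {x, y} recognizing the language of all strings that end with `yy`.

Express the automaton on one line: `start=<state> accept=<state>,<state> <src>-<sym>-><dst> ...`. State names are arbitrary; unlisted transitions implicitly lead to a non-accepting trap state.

start=s0 accept=s2 s0-x->s0 s0-y->s1 s1-x->s0 s1-y->s2 s2-x->s0 s2-y->s2

Let each state record the length of the longest suffix of the input read so far that is also a prefix of `yy`. s1 means the last symbol is `y`; s2 means the last 2 symbols are `yy`. Accept only at s2, where the string currently ends in `yy`.
3 states suffice.
        x   y  
>  s0   s0  s1 
   s1   s0  s2 
 * s2   s0  s2 
(> = start, * = accepting)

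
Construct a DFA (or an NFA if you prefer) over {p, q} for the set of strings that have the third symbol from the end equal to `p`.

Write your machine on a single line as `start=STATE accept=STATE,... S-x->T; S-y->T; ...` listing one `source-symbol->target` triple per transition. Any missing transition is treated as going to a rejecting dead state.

start=s0; accept=s7,s8,s9,s10; s0-p->s1; s0-q->s2; s1-p->s3; s1-q->s4; s2-p->s5; s2-q->s6; s3-p->s7; s3-q->s8; s4-p->s9; s4-q->s10; s5-p->s11; s5-q->s12; s6-p->s13; s6-q->s14; s7-p->s7; s7-q->s8; s8-p->s9; s8-q->s10; s9-p->s11; s9-q->s12; s10-p->s13; s10-q->s14; s11-p->s7; s11-q->s8; s12-p->s9; s12-q->s10; s13-p->s11; s13-q->s12; s14-p->s13; s14-q->s14

A DFA must remember the last 3 symbols (since which symbol is third-to-last isn't known until the input ends). Use one state per possible window of the last ≤3 symbols; accept from those whose window starts with `p`.
With 15 states:
          p    q  
>  s0     s1   s2 
   s1     s3   s4 
   s2     s5   s6 
   s3     s7   s8 
   s4     s9  s10 
   s5    s11  s12 
   s6    s13  s14 
 * s7     s7   s8 
 * s8     s9  s10 
 * s9    s11  s12 
 * s10   s13  s14 
   s11    s7   s8 
   s12    s9  s10 
   s13   s11  s12 
   s14   s13  s14 
(> = start, * = accepting)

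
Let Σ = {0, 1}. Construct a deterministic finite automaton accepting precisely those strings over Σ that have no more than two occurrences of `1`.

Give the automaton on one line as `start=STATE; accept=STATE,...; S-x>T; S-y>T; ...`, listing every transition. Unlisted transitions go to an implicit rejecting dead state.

start=A; accept=A,B,C; A-0>A; A-1>B; B-0>B; B-1>C; C-0>C; C-1>D; D-0>D; D-1>D

Only the number of `1`s matters, and only up to 3. Make a chain A → B → C → D advanced by each `1` (with D absorbing); every other symbol self-loops. The accepting set is {A, B, C}.
With 4 states:
       0  1 
>* A   A  B 
 * B   B  C 
 * C   C  D 
   D   D  D 
(> = start, * = accepting)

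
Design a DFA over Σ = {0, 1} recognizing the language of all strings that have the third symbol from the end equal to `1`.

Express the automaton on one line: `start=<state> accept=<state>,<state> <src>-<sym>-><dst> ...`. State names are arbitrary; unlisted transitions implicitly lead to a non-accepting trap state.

start=q0 accept=q11,q12,q13,q14 q0-0->q1 q0-1->q2 q1-0->q3 q1-1->q4 q2-0->q5 q2-1->q6 q3-0->q7 q3-1->q8 q4-0->q9 q4-1->q10 q5-0->q11 q5-1->q12 q6-0->q13 q6-1->q14 q7-0->q7 q7-1->q8 q8-0->q9 q8-1->q10 q9-0->q11 q9-1->q12 q10-0->q13 q10-1->q14 q11-0->q7 q11-1->q8 q12-0->q9 q12-1->q10 q13-0->q11 q13-1->q12 q14-0->q13 q14-1->q14

Because acceptance depends on a position counted from the end, the machine has to buffer the most recent 3 symbols. Make each state the string of the last up-to-3 symbols read; on input `x` shift the window left and append `x`. Accept when the buffered window has length 3 and begins with `1`.
With 15 states:
          0    1  
>  q0     q1   q2 
   q1     q3   q4 
   q2     q5   q6 
   q3     q7   q8 
   q4     q9  q10 
   q5    q11  q12 
   q6    q13  q14 
   q7     q7   q8 
   q8     q9  q10 
   q9    q11  q12 
   q10   q13  q14 
 * q11    q7   q8 
 * q12    q9  q10 
 * q13   q11  q12 
 * q14   q13  q14 
(> = start, * = accepting)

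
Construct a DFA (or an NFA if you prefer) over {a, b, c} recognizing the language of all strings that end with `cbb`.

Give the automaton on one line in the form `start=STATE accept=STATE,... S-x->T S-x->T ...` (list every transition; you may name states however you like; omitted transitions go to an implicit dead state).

start=q0 accept=q3 q0-a->q0 q0-b->q0 q0-c->q1 q1-a->q0 q1-b->q2 q1-c->q1 q2-a->q0 q2-b->q3 q2-c->q1 q3-a->q0 q3-b->q0 q3-c->q1

Remember how much of `cbb` the current input suffix matches. State q0 means no match yet; q1 means the last symbol is `c`; q2 means the last 2 symbols are `cb`; q3 means the last 3 symbols are `cbb`. Only q3 accepts. On a mismatch, fall back to the longest proper suffix that is still a prefix of `cbb`.
        a   b   c  
>  q0   q0  q0  q1 
   q1   q0  q2  q1 
   q2   q0  q3  q1 
 * q3   q0  q0  q1 
(> = start, * = accepting)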